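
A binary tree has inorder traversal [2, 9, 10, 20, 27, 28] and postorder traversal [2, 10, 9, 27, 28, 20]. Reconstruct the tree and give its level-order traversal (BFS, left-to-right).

Inorder:   [2, 9, 10, 20, 27, 28]
Postorder: [2, 10, 9, 27, 28, 20]
Algorithm: postorder visits root last, so walk postorder right-to-left;
each value is the root of the current inorder slice — split it at that
value, recurse on the right subtree first, then the left.
Recursive splits:
  root=20; inorder splits into left=[2, 9, 10], right=[27, 28]
  root=28; inorder splits into left=[27], right=[]
  root=27; inorder splits into left=[], right=[]
  root=9; inorder splits into left=[2], right=[10]
  root=10; inorder splits into left=[], right=[]
  root=2; inorder splits into left=[], right=[]
Reconstructed level-order: [20, 9, 28, 2, 10, 27]


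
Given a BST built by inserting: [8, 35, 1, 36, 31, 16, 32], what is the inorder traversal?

Tree insertion order: [8, 35, 1, 36, 31, 16, 32]
Tree (level-order array): [8, 1, 35, None, None, 31, 36, 16, 32]
Inorder traversal: [1, 8, 16, 31, 32, 35, 36]


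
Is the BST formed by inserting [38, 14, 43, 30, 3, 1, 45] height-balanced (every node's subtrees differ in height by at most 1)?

Tree (level-order array): [38, 14, 43, 3, 30, None, 45, 1]
Definition: a tree is height-balanced if, at every node, |h(left) - h(right)| <= 1 (empty subtree has height -1).
Bottom-up per-node check:
  node 1: h_left=-1, h_right=-1, diff=0 [OK], height=0
  node 3: h_left=0, h_right=-1, diff=1 [OK], height=1
  node 30: h_left=-1, h_right=-1, diff=0 [OK], height=0
  node 14: h_left=1, h_right=0, diff=1 [OK], height=2
  node 45: h_left=-1, h_right=-1, diff=0 [OK], height=0
  node 43: h_left=-1, h_right=0, diff=1 [OK], height=1
  node 38: h_left=2, h_right=1, diff=1 [OK], height=3
All nodes satisfy the balance condition.
Result: Balanced


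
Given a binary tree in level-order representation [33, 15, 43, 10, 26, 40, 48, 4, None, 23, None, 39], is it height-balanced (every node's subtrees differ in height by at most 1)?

Tree (level-order array): [33, 15, 43, 10, 26, 40, 48, 4, None, 23, None, 39]
Definition: a tree is height-balanced if, at every node, |h(left) - h(right)| <= 1 (empty subtree has height -1).
Bottom-up per-node check:
  node 4: h_left=-1, h_right=-1, diff=0 [OK], height=0
  node 10: h_left=0, h_right=-1, diff=1 [OK], height=1
  node 23: h_left=-1, h_right=-1, diff=0 [OK], height=0
  node 26: h_left=0, h_right=-1, diff=1 [OK], height=1
  node 15: h_left=1, h_right=1, diff=0 [OK], height=2
  node 39: h_left=-1, h_right=-1, diff=0 [OK], height=0
  node 40: h_left=0, h_right=-1, diff=1 [OK], height=1
  node 48: h_left=-1, h_right=-1, diff=0 [OK], height=0
  node 43: h_left=1, h_right=0, diff=1 [OK], height=2
  node 33: h_left=2, h_right=2, diff=0 [OK], height=3
All nodes satisfy the balance condition.
Result: Balanced


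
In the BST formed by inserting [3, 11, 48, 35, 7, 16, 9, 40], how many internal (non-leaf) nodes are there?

Tree built from: [3, 11, 48, 35, 7, 16, 9, 40]
Tree (level-order array): [3, None, 11, 7, 48, None, 9, 35, None, None, None, 16, 40]
Rule: An internal node has at least one child.
Per-node child counts:
  node 3: 1 child(ren)
  node 11: 2 child(ren)
  node 7: 1 child(ren)
  node 9: 0 child(ren)
  node 48: 1 child(ren)
  node 35: 2 child(ren)
  node 16: 0 child(ren)
  node 40: 0 child(ren)
Matching nodes: [3, 11, 7, 48, 35]
Count of internal (non-leaf) nodes: 5


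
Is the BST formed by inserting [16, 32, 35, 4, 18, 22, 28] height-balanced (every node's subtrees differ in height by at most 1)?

Tree (level-order array): [16, 4, 32, None, None, 18, 35, None, 22, None, None, None, 28]
Definition: a tree is height-balanced if, at every node, |h(left) - h(right)| <= 1 (empty subtree has height -1).
Bottom-up per-node check:
  node 4: h_left=-1, h_right=-1, diff=0 [OK], height=0
  node 28: h_left=-1, h_right=-1, diff=0 [OK], height=0
  node 22: h_left=-1, h_right=0, diff=1 [OK], height=1
  node 18: h_left=-1, h_right=1, diff=2 [FAIL (|-1-1|=2 > 1)], height=2
  node 35: h_left=-1, h_right=-1, diff=0 [OK], height=0
  node 32: h_left=2, h_right=0, diff=2 [FAIL (|2-0|=2 > 1)], height=3
  node 16: h_left=0, h_right=3, diff=3 [FAIL (|0-3|=3 > 1)], height=4
Node 18 violates the condition: |-1 - 1| = 2 > 1.
Result: Not balanced


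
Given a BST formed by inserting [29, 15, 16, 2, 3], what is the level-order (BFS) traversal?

Tree insertion order: [29, 15, 16, 2, 3]
Tree (level-order array): [29, 15, None, 2, 16, None, 3]
BFS from the root, enqueuing left then right child of each popped node:
  queue [29] -> pop 29, enqueue [15], visited so far: [29]
  queue [15] -> pop 15, enqueue [2, 16], visited so far: [29, 15]
  queue [2, 16] -> pop 2, enqueue [3], visited so far: [29, 15, 2]
  queue [16, 3] -> pop 16, enqueue [none], visited so far: [29, 15, 2, 16]
  queue [3] -> pop 3, enqueue [none], visited so far: [29, 15, 2, 16, 3]
Result: [29, 15, 2, 16, 3]


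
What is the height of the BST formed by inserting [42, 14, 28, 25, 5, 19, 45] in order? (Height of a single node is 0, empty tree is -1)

Insertion order: [42, 14, 28, 25, 5, 19, 45]
Tree (level-order array): [42, 14, 45, 5, 28, None, None, None, None, 25, None, 19]
Compute height bottom-up (empty subtree = -1):
  height(5) = 1 + max(-1, -1) = 0
  height(19) = 1 + max(-1, -1) = 0
  height(25) = 1 + max(0, -1) = 1
  height(28) = 1 + max(1, -1) = 2
  height(14) = 1 + max(0, 2) = 3
  height(45) = 1 + max(-1, -1) = 0
  height(42) = 1 + max(3, 0) = 4
Height = 4


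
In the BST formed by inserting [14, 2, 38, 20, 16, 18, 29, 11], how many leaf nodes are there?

Tree built from: [14, 2, 38, 20, 16, 18, 29, 11]
Tree (level-order array): [14, 2, 38, None, 11, 20, None, None, None, 16, 29, None, 18]
Rule: A leaf has 0 children.
Per-node child counts:
  node 14: 2 child(ren)
  node 2: 1 child(ren)
  node 11: 0 child(ren)
  node 38: 1 child(ren)
  node 20: 2 child(ren)
  node 16: 1 child(ren)
  node 18: 0 child(ren)
  node 29: 0 child(ren)
Matching nodes: [11, 18, 29]
Count of leaf nodes: 3


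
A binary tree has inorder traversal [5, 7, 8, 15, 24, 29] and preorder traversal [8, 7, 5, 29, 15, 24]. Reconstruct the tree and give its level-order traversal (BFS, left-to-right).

Inorder:  [5, 7, 8, 15, 24, 29]
Preorder: [8, 7, 5, 29, 15, 24]
Algorithm: preorder visits root first, so consume preorder in order;
for each root, split the current inorder slice at that value into
left-subtree inorder and right-subtree inorder, then recurse.
Recursive splits:
  root=8; inorder splits into left=[5, 7], right=[15, 24, 29]
  root=7; inorder splits into left=[5], right=[]
  root=5; inorder splits into left=[], right=[]
  root=29; inorder splits into left=[15, 24], right=[]
  root=15; inorder splits into left=[], right=[24]
  root=24; inorder splits into left=[], right=[]
Reconstructed level-order: [8, 7, 29, 5, 15, 24]


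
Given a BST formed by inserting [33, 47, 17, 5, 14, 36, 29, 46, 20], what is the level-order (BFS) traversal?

Tree insertion order: [33, 47, 17, 5, 14, 36, 29, 46, 20]
Tree (level-order array): [33, 17, 47, 5, 29, 36, None, None, 14, 20, None, None, 46]
BFS from the root, enqueuing left then right child of each popped node:
  queue [33] -> pop 33, enqueue [17, 47], visited so far: [33]
  queue [17, 47] -> pop 17, enqueue [5, 29], visited so far: [33, 17]
  queue [47, 5, 29] -> pop 47, enqueue [36], visited so far: [33, 17, 47]
  queue [5, 29, 36] -> pop 5, enqueue [14], visited so far: [33, 17, 47, 5]
  queue [29, 36, 14] -> pop 29, enqueue [20], visited so far: [33, 17, 47, 5, 29]
  queue [36, 14, 20] -> pop 36, enqueue [46], visited so far: [33, 17, 47, 5, 29, 36]
  queue [14, 20, 46] -> pop 14, enqueue [none], visited so far: [33, 17, 47, 5, 29, 36, 14]
  queue [20, 46] -> pop 20, enqueue [none], visited so far: [33, 17, 47, 5, 29, 36, 14, 20]
  queue [46] -> pop 46, enqueue [none], visited so far: [33, 17, 47, 5, 29, 36, 14, 20, 46]
Result: [33, 17, 47, 5, 29, 36, 14, 20, 46]


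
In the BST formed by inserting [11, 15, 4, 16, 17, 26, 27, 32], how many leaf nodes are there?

Tree built from: [11, 15, 4, 16, 17, 26, 27, 32]
Tree (level-order array): [11, 4, 15, None, None, None, 16, None, 17, None, 26, None, 27, None, 32]
Rule: A leaf has 0 children.
Per-node child counts:
  node 11: 2 child(ren)
  node 4: 0 child(ren)
  node 15: 1 child(ren)
  node 16: 1 child(ren)
  node 17: 1 child(ren)
  node 26: 1 child(ren)
  node 27: 1 child(ren)
  node 32: 0 child(ren)
Matching nodes: [4, 32]
Count of leaf nodes: 2


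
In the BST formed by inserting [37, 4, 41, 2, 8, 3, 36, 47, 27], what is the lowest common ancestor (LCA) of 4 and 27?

Tree insertion order: [37, 4, 41, 2, 8, 3, 36, 47, 27]
Tree (level-order array): [37, 4, 41, 2, 8, None, 47, None, 3, None, 36, None, None, None, None, 27]
In a BST, the LCA of p=4, q=27 is the first node v on the
root-to-leaf path with p <= v <= q (go left if both < v, right if both > v).
Walk from root:
  at 37: both 4 and 27 < 37, go left
  at 4: 4 <= 4 <= 27, this is the LCA
LCA = 4


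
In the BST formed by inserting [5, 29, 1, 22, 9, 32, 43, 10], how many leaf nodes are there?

Tree built from: [5, 29, 1, 22, 9, 32, 43, 10]
Tree (level-order array): [5, 1, 29, None, None, 22, 32, 9, None, None, 43, None, 10]
Rule: A leaf has 0 children.
Per-node child counts:
  node 5: 2 child(ren)
  node 1: 0 child(ren)
  node 29: 2 child(ren)
  node 22: 1 child(ren)
  node 9: 1 child(ren)
  node 10: 0 child(ren)
  node 32: 1 child(ren)
  node 43: 0 child(ren)
Matching nodes: [1, 10, 43]
Count of leaf nodes: 3


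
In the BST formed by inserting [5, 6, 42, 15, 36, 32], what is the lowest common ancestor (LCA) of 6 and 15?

Tree insertion order: [5, 6, 42, 15, 36, 32]
Tree (level-order array): [5, None, 6, None, 42, 15, None, None, 36, 32]
In a BST, the LCA of p=6, q=15 is the first node v on the
root-to-leaf path with p <= v <= q (go left if both < v, right if both > v).
Walk from root:
  at 5: both 6 and 15 > 5, go right
  at 6: 6 <= 6 <= 15, this is the LCA
LCA = 6


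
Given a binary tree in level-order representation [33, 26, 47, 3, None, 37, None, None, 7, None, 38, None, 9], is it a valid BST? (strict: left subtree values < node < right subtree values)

Level-order array: [33, 26, 47, 3, None, 37, None, None, 7, None, 38, None, 9]
Validate using subtree bounds (lo, hi): at each node, require lo < value < hi,
then recurse left with hi=value and right with lo=value.
Preorder trace (stopping at first violation):
  at node 33 with bounds (-inf, +inf): OK
  at node 26 with bounds (-inf, 33): OK
  at node 3 with bounds (-inf, 26): OK
  at node 7 with bounds (3, 26): OK
  at node 9 with bounds (7, 26): OK
  at node 47 with bounds (33, +inf): OK
  at node 37 with bounds (33, 47): OK
  at node 38 with bounds (37, 47): OK
No violation found at any node.
Result: Valid BST


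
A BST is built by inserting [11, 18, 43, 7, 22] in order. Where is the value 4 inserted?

Starting tree (level order): [11, 7, 18, None, None, None, 43, 22]
Insertion path: 11 -> 7
Result: insert 4 as left child of 7
Final tree (level order): [11, 7, 18, 4, None, None, 43, None, None, 22]


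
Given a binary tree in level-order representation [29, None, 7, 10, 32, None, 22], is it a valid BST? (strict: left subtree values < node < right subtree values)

Level-order array: [29, None, 7, 10, 32, None, 22]
Validate using subtree bounds (lo, hi): at each node, require lo < value < hi,
then recurse left with hi=value and right with lo=value.
Preorder trace (stopping at first violation):
  at node 29 with bounds (-inf, +inf): OK
  at node 7 with bounds (29, +inf): VIOLATION
Node 7 violates its bound: not (29 < 7 < +inf).
Result: Not a valid BST


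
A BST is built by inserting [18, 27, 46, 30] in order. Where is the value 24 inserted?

Starting tree (level order): [18, None, 27, None, 46, 30]
Insertion path: 18 -> 27
Result: insert 24 as left child of 27
Final tree (level order): [18, None, 27, 24, 46, None, None, 30]


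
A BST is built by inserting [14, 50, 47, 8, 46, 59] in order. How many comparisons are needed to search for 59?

Search path for 59: 14 -> 50 -> 59
Found: True
Comparisons: 3


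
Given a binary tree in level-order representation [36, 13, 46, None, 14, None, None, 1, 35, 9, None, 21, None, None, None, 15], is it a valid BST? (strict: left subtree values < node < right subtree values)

Level-order array: [36, 13, 46, None, 14, None, None, 1, 35, 9, None, 21, None, None, None, 15]
Validate using subtree bounds (lo, hi): at each node, require lo < value < hi,
then recurse left with hi=value and right with lo=value.
Preorder trace (stopping at first violation):
  at node 36 with bounds (-inf, +inf): OK
  at node 13 with bounds (-inf, 36): OK
  at node 14 with bounds (13, 36): OK
  at node 1 with bounds (13, 14): VIOLATION
Node 1 violates its bound: not (13 < 1 < 14).
Result: Not a valid BST


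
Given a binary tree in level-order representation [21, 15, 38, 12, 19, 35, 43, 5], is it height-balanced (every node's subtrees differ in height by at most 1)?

Tree (level-order array): [21, 15, 38, 12, 19, 35, 43, 5]
Definition: a tree is height-balanced if, at every node, |h(left) - h(right)| <= 1 (empty subtree has height -1).
Bottom-up per-node check:
  node 5: h_left=-1, h_right=-1, diff=0 [OK], height=0
  node 12: h_left=0, h_right=-1, diff=1 [OK], height=1
  node 19: h_left=-1, h_right=-1, diff=0 [OK], height=0
  node 15: h_left=1, h_right=0, diff=1 [OK], height=2
  node 35: h_left=-1, h_right=-1, diff=0 [OK], height=0
  node 43: h_left=-1, h_right=-1, diff=0 [OK], height=0
  node 38: h_left=0, h_right=0, diff=0 [OK], height=1
  node 21: h_left=2, h_right=1, diff=1 [OK], height=3
All nodes satisfy the balance condition.
Result: Balanced


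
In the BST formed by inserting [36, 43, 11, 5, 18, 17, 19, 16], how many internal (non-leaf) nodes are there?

Tree built from: [36, 43, 11, 5, 18, 17, 19, 16]
Tree (level-order array): [36, 11, 43, 5, 18, None, None, None, None, 17, 19, 16]
Rule: An internal node has at least one child.
Per-node child counts:
  node 36: 2 child(ren)
  node 11: 2 child(ren)
  node 5: 0 child(ren)
  node 18: 2 child(ren)
  node 17: 1 child(ren)
  node 16: 0 child(ren)
  node 19: 0 child(ren)
  node 43: 0 child(ren)
Matching nodes: [36, 11, 18, 17]
Count of internal (non-leaf) nodes: 4


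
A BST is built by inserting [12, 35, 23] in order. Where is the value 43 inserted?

Starting tree (level order): [12, None, 35, 23]
Insertion path: 12 -> 35
Result: insert 43 as right child of 35
Final tree (level order): [12, None, 35, 23, 43]


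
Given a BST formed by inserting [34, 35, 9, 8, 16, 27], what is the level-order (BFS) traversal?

Tree insertion order: [34, 35, 9, 8, 16, 27]
Tree (level-order array): [34, 9, 35, 8, 16, None, None, None, None, None, 27]
BFS from the root, enqueuing left then right child of each popped node:
  queue [34] -> pop 34, enqueue [9, 35], visited so far: [34]
  queue [9, 35] -> pop 9, enqueue [8, 16], visited so far: [34, 9]
  queue [35, 8, 16] -> pop 35, enqueue [none], visited so far: [34, 9, 35]
  queue [8, 16] -> pop 8, enqueue [none], visited so far: [34, 9, 35, 8]
  queue [16] -> pop 16, enqueue [27], visited so far: [34, 9, 35, 8, 16]
  queue [27] -> pop 27, enqueue [none], visited so far: [34, 9, 35, 8, 16, 27]
Result: [34, 9, 35, 8, 16, 27]


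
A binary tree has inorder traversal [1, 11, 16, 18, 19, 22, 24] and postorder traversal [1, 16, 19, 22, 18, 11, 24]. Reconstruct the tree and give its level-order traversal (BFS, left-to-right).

Inorder:   [1, 11, 16, 18, 19, 22, 24]
Postorder: [1, 16, 19, 22, 18, 11, 24]
Algorithm: postorder visits root last, so walk postorder right-to-left;
each value is the root of the current inorder slice — split it at that
value, recurse on the right subtree first, then the left.
Recursive splits:
  root=24; inorder splits into left=[1, 11, 16, 18, 19, 22], right=[]
  root=11; inorder splits into left=[1], right=[16, 18, 19, 22]
  root=18; inorder splits into left=[16], right=[19, 22]
  root=22; inorder splits into left=[19], right=[]
  root=19; inorder splits into left=[], right=[]
  root=16; inorder splits into left=[], right=[]
  root=1; inorder splits into left=[], right=[]
Reconstructed level-order: [24, 11, 1, 18, 16, 22, 19]


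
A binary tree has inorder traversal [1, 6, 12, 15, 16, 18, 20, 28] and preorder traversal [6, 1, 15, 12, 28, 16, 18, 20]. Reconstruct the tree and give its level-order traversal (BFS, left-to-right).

Inorder:  [1, 6, 12, 15, 16, 18, 20, 28]
Preorder: [6, 1, 15, 12, 28, 16, 18, 20]
Algorithm: preorder visits root first, so consume preorder in order;
for each root, split the current inorder slice at that value into
left-subtree inorder and right-subtree inorder, then recurse.
Recursive splits:
  root=6; inorder splits into left=[1], right=[12, 15, 16, 18, 20, 28]
  root=1; inorder splits into left=[], right=[]
  root=15; inorder splits into left=[12], right=[16, 18, 20, 28]
  root=12; inorder splits into left=[], right=[]
  root=28; inorder splits into left=[16, 18, 20], right=[]
  root=16; inorder splits into left=[], right=[18, 20]
  root=18; inorder splits into left=[], right=[20]
  root=20; inorder splits into left=[], right=[]
Reconstructed level-order: [6, 1, 15, 12, 28, 16, 18, 20]


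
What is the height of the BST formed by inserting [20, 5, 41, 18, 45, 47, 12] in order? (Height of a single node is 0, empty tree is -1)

Insertion order: [20, 5, 41, 18, 45, 47, 12]
Tree (level-order array): [20, 5, 41, None, 18, None, 45, 12, None, None, 47]
Compute height bottom-up (empty subtree = -1):
  height(12) = 1 + max(-1, -1) = 0
  height(18) = 1 + max(0, -1) = 1
  height(5) = 1 + max(-1, 1) = 2
  height(47) = 1 + max(-1, -1) = 0
  height(45) = 1 + max(-1, 0) = 1
  height(41) = 1 + max(-1, 1) = 2
  height(20) = 1 + max(2, 2) = 3
Height = 3


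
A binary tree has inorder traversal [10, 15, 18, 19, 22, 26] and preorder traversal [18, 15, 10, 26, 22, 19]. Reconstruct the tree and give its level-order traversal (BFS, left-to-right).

Inorder:  [10, 15, 18, 19, 22, 26]
Preorder: [18, 15, 10, 26, 22, 19]
Algorithm: preorder visits root first, so consume preorder in order;
for each root, split the current inorder slice at that value into
left-subtree inorder and right-subtree inorder, then recurse.
Recursive splits:
  root=18; inorder splits into left=[10, 15], right=[19, 22, 26]
  root=15; inorder splits into left=[10], right=[]
  root=10; inorder splits into left=[], right=[]
  root=26; inorder splits into left=[19, 22], right=[]
  root=22; inorder splits into left=[19], right=[]
  root=19; inorder splits into left=[], right=[]
Reconstructed level-order: [18, 15, 26, 10, 22, 19]


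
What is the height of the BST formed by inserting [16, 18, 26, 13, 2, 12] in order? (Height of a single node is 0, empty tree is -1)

Insertion order: [16, 18, 26, 13, 2, 12]
Tree (level-order array): [16, 13, 18, 2, None, None, 26, None, 12]
Compute height bottom-up (empty subtree = -1):
  height(12) = 1 + max(-1, -1) = 0
  height(2) = 1 + max(-1, 0) = 1
  height(13) = 1 + max(1, -1) = 2
  height(26) = 1 + max(-1, -1) = 0
  height(18) = 1 + max(-1, 0) = 1
  height(16) = 1 + max(2, 1) = 3
Height = 3


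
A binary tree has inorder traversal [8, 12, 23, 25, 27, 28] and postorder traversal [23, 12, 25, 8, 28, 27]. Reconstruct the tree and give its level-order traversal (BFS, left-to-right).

Inorder:   [8, 12, 23, 25, 27, 28]
Postorder: [23, 12, 25, 8, 28, 27]
Algorithm: postorder visits root last, so walk postorder right-to-left;
each value is the root of the current inorder slice — split it at that
value, recurse on the right subtree first, then the left.
Recursive splits:
  root=27; inorder splits into left=[8, 12, 23, 25], right=[28]
  root=28; inorder splits into left=[], right=[]
  root=8; inorder splits into left=[], right=[12, 23, 25]
  root=25; inorder splits into left=[12, 23], right=[]
  root=12; inorder splits into left=[], right=[23]
  root=23; inorder splits into left=[], right=[]
Reconstructed level-order: [27, 8, 28, 25, 12, 23]


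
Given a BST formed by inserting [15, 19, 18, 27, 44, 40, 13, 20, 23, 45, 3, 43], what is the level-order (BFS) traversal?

Tree insertion order: [15, 19, 18, 27, 44, 40, 13, 20, 23, 45, 3, 43]
Tree (level-order array): [15, 13, 19, 3, None, 18, 27, None, None, None, None, 20, 44, None, 23, 40, 45, None, None, None, 43]
BFS from the root, enqueuing left then right child of each popped node:
  queue [15] -> pop 15, enqueue [13, 19], visited so far: [15]
  queue [13, 19] -> pop 13, enqueue [3], visited so far: [15, 13]
  queue [19, 3] -> pop 19, enqueue [18, 27], visited so far: [15, 13, 19]
  queue [3, 18, 27] -> pop 3, enqueue [none], visited so far: [15, 13, 19, 3]
  queue [18, 27] -> pop 18, enqueue [none], visited so far: [15, 13, 19, 3, 18]
  queue [27] -> pop 27, enqueue [20, 44], visited so far: [15, 13, 19, 3, 18, 27]
  queue [20, 44] -> pop 20, enqueue [23], visited so far: [15, 13, 19, 3, 18, 27, 20]
  queue [44, 23] -> pop 44, enqueue [40, 45], visited so far: [15, 13, 19, 3, 18, 27, 20, 44]
  queue [23, 40, 45] -> pop 23, enqueue [none], visited so far: [15, 13, 19, 3, 18, 27, 20, 44, 23]
  queue [40, 45] -> pop 40, enqueue [43], visited so far: [15, 13, 19, 3, 18, 27, 20, 44, 23, 40]
  queue [45, 43] -> pop 45, enqueue [none], visited so far: [15, 13, 19, 3, 18, 27, 20, 44, 23, 40, 45]
  queue [43] -> pop 43, enqueue [none], visited so far: [15, 13, 19, 3, 18, 27, 20, 44, 23, 40, 45, 43]
Result: [15, 13, 19, 3, 18, 27, 20, 44, 23, 40, 45, 43]


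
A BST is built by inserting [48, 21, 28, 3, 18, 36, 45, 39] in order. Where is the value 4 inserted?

Starting tree (level order): [48, 21, None, 3, 28, None, 18, None, 36, None, None, None, 45, 39]
Insertion path: 48 -> 21 -> 3 -> 18
Result: insert 4 as left child of 18
Final tree (level order): [48, 21, None, 3, 28, None, 18, None, 36, 4, None, None, 45, None, None, 39]


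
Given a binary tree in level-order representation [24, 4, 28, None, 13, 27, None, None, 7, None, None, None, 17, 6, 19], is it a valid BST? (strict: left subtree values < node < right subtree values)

Level-order array: [24, 4, 28, None, 13, 27, None, None, 7, None, None, None, 17, 6, 19]
Validate using subtree bounds (lo, hi): at each node, require lo < value < hi,
then recurse left with hi=value and right with lo=value.
Preorder trace (stopping at first violation):
  at node 24 with bounds (-inf, +inf): OK
  at node 4 with bounds (-inf, 24): OK
  at node 13 with bounds (4, 24): OK
  at node 7 with bounds (13, 24): VIOLATION
Node 7 violates its bound: not (13 < 7 < 24).
Result: Not a valid BST


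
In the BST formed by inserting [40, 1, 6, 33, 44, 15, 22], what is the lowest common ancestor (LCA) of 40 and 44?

Tree insertion order: [40, 1, 6, 33, 44, 15, 22]
Tree (level-order array): [40, 1, 44, None, 6, None, None, None, 33, 15, None, None, 22]
In a BST, the LCA of p=40, q=44 is the first node v on the
root-to-leaf path with p <= v <= q (go left if both < v, right if both > v).
Walk from root:
  at 40: 40 <= 40 <= 44, this is the LCA
LCA = 40


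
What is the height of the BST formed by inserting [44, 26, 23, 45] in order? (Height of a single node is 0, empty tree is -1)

Insertion order: [44, 26, 23, 45]
Tree (level-order array): [44, 26, 45, 23]
Compute height bottom-up (empty subtree = -1):
  height(23) = 1 + max(-1, -1) = 0
  height(26) = 1 + max(0, -1) = 1
  height(45) = 1 + max(-1, -1) = 0
  height(44) = 1 + max(1, 0) = 2
Height = 2


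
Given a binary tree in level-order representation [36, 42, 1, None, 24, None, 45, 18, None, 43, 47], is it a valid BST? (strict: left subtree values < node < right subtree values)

Level-order array: [36, 42, 1, None, 24, None, 45, 18, None, 43, 47]
Validate using subtree bounds (lo, hi): at each node, require lo < value < hi,
then recurse left with hi=value and right with lo=value.
Preorder trace (stopping at first violation):
  at node 36 with bounds (-inf, +inf): OK
  at node 42 with bounds (-inf, 36): VIOLATION
Node 42 violates its bound: not (-inf < 42 < 36).
Result: Not a valid BST


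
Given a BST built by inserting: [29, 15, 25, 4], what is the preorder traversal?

Tree insertion order: [29, 15, 25, 4]
Tree (level-order array): [29, 15, None, 4, 25]
Preorder traversal: [29, 15, 4, 25]


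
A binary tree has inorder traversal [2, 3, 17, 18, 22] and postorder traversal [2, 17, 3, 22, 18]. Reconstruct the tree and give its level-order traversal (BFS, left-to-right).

Inorder:   [2, 3, 17, 18, 22]
Postorder: [2, 17, 3, 22, 18]
Algorithm: postorder visits root last, so walk postorder right-to-left;
each value is the root of the current inorder slice — split it at that
value, recurse on the right subtree first, then the left.
Recursive splits:
  root=18; inorder splits into left=[2, 3, 17], right=[22]
  root=22; inorder splits into left=[], right=[]
  root=3; inorder splits into left=[2], right=[17]
  root=17; inorder splits into left=[], right=[]
  root=2; inorder splits into left=[], right=[]
Reconstructed level-order: [18, 3, 22, 2, 17]


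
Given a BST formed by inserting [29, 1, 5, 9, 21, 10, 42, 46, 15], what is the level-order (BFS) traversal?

Tree insertion order: [29, 1, 5, 9, 21, 10, 42, 46, 15]
Tree (level-order array): [29, 1, 42, None, 5, None, 46, None, 9, None, None, None, 21, 10, None, None, 15]
BFS from the root, enqueuing left then right child of each popped node:
  queue [29] -> pop 29, enqueue [1, 42], visited so far: [29]
  queue [1, 42] -> pop 1, enqueue [5], visited so far: [29, 1]
  queue [42, 5] -> pop 42, enqueue [46], visited so far: [29, 1, 42]
  queue [5, 46] -> pop 5, enqueue [9], visited so far: [29, 1, 42, 5]
  queue [46, 9] -> pop 46, enqueue [none], visited so far: [29, 1, 42, 5, 46]
  queue [9] -> pop 9, enqueue [21], visited so far: [29, 1, 42, 5, 46, 9]
  queue [21] -> pop 21, enqueue [10], visited so far: [29, 1, 42, 5, 46, 9, 21]
  queue [10] -> pop 10, enqueue [15], visited so far: [29, 1, 42, 5, 46, 9, 21, 10]
  queue [15] -> pop 15, enqueue [none], visited so far: [29, 1, 42, 5, 46, 9, 21, 10, 15]
Result: [29, 1, 42, 5, 46, 9, 21, 10, 15]


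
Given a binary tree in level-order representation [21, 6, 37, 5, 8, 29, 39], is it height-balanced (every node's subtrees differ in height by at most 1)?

Tree (level-order array): [21, 6, 37, 5, 8, 29, 39]
Definition: a tree is height-balanced if, at every node, |h(left) - h(right)| <= 1 (empty subtree has height -1).
Bottom-up per-node check:
  node 5: h_left=-1, h_right=-1, diff=0 [OK], height=0
  node 8: h_left=-1, h_right=-1, diff=0 [OK], height=0
  node 6: h_left=0, h_right=0, diff=0 [OK], height=1
  node 29: h_left=-1, h_right=-1, diff=0 [OK], height=0
  node 39: h_left=-1, h_right=-1, diff=0 [OK], height=0
  node 37: h_left=0, h_right=0, diff=0 [OK], height=1
  node 21: h_left=1, h_right=1, diff=0 [OK], height=2
All nodes satisfy the balance condition.
Result: Balanced


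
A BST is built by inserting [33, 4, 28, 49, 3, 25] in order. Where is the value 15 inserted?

Starting tree (level order): [33, 4, 49, 3, 28, None, None, None, None, 25]
Insertion path: 33 -> 4 -> 28 -> 25
Result: insert 15 as left child of 25
Final tree (level order): [33, 4, 49, 3, 28, None, None, None, None, 25, None, 15]


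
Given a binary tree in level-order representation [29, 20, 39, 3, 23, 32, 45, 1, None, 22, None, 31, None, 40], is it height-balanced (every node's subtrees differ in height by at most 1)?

Tree (level-order array): [29, 20, 39, 3, 23, 32, 45, 1, None, 22, None, 31, None, 40]
Definition: a tree is height-balanced if, at every node, |h(left) - h(right)| <= 1 (empty subtree has height -1).
Bottom-up per-node check:
  node 1: h_left=-1, h_right=-1, diff=0 [OK], height=0
  node 3: h_left=0, h_right=-1, diff=1 [OK], height=1
  node 22: h_left=-1, h_right=-1, diff=0 [OK], height=0
  node 23: h_left=0, h_right=-1, diff=1 [OK], height=1
  node 20: h_left=1, h_right=1, diff=0 [OK], height=2
  node 31: h_left=-1, h_right=-1, diff=0 [OK], height=0
  node 32: h_left=0, h_right=-1, diff=1 [OK], height=1
  node 40: h_left=-1, h_right=-1, diff=0 [OK], height=0
  node 45: h_left=0, h_right=-1, diff=1 [OK], height=1
  node 39: h_left=1, h_right=1, diff=0 [OK], height=2
  node 29: h_left=2, h_right=2, diff=0 [OK], height=3
All nodes satisfy the balance condition.
Result: Balanced


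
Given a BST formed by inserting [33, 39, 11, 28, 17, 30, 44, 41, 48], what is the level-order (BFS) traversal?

Tree insertion order: [33, 39, 11, 28, 17, 30, 44, 41, 48]
Tree (level-order array): [33, 11, 39, None, 28, None, 44, 17, 30, 41, 48]
BFS from the root, enqueuing left then right child of each popped node:
  queue [33] -> pop 33, enqueue [11, 39], visited so far: [33]
  queue [11, 39] -> pop 11, enqueue [28], visited so far: [33, 11]
  queue [39, 28] -> pop 39, enqueue [44], visited so far: [33, 11, 39]
  queue [28, 44] -> pop 28, enqueue [17, 30], visited so far: [33, 11, 39, 28]
  queue [44, 17, 30] -> pop 44, enqueue [41, 48], visited so far: [33, 11, 39, 28, 44]
  queue [17, 30, 41, 48] -> pop 17, enqueue [none], visited so far: [33, 11, 39, 28, 44, 17]
  queue [30, 41, 48] -> pop 30, enqueue [none], visited so far: [33, 11, 39, 28, 44, 17, 30]
  queue [41, 48] -> pop 41, enqueue [none], visited so far: [33, 11, 39, 28, 44, 17, 30, 41]
  queue [48] -> pop 48, enqueue [none], visited so far: [33, 11, 39, 28, 44, 17, 30, 41, 48]
Result: [33, 11, 39, 28, 44, 17, 30, 41, 48]


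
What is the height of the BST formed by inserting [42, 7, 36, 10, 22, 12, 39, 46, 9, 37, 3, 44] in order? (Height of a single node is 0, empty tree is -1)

Insertion order: [42, 7, 36, 10, 22, 12, 39, 46, 9, 37, 3, 44]
Tree (level-order array): [42, 7, 46, 3, 36, 44, None, None, None, 10, 39, None, None, 9, 22, 37, None, None, None, 12]
Compute height bottom-up (empty subtree = -1):
  height(3) = 1 + max(-1, -1) = 0
  height(9) = 1 + max(-1, -1) = 0
  height(12) = 1 + max(-1, -1) = 0
  height(22) = 1 + max(0, -1) = 1
  height(10) = 1 + max(0, 1) = 2
  height(37) = 1 + max(-1, -1) = 0
  height(39) = 1 + max(0, -1) = 1
  height(36) = 1 + max(2, 1) = 3
  height(7) = 1 + max(0, 3) = 4
  height(44) = 1 + max(-1, -1) = 0
  height(46) = 1 + max(0, -1) = 1
  height(42) = 1 + max(4, 1) = 5
Height = 5


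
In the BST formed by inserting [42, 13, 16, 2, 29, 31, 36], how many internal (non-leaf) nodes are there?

Tree built from: [42, 13, 16, 2, 29, 31, 36]
Tree (level-order array): [42, 13, None, 2, 16, None, None, None, 29, None, 31, None, 36]
Rule: An internal node has at least one child.
Per-node child counts:
  node 42: 1 child(ren)
  node 13: 2 child(ren)
  node 2: 0 child(ren)
  node 16: 1 child(ren)
  node 29: 1 child(ren)
  node 31: 1 child(ren)
  node 36: 0 child(ren)
Matching nodes: [42, 13, 16, 29, 31]
Count of internal (non-leaf) nodes: 5


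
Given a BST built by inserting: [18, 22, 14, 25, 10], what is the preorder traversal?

Tree insertion order: [18, 22, 14, 25, 10]
Tree (level-order array): [18, 14, 22, 10, None, None, 25]
Preorder traversal: [18, 14, 10, 22, 25]


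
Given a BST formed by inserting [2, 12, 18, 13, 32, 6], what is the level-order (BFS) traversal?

Tree insertion order: [2, 12, 18, 13, 32, 6]
Tree (level-order array): [2, None, 12, 6, 18, None, None, 13, 32]
BFS from the root, enqueuing left then right child of each popped node:
  queue [2] -> pop 2, enqueue [12], visited so far: [2]
  queue [12] -> pop 12, enqueue [6, 18], visited so far: [2, 12]
  queue [6, 18] -> pop 6, enqueue [none], visited so far: [2, 12, 6]
  queue [18] -> pop 18, enqueue [13, 32], visited so far: [2, 12, 6, 18]
  queue [13, 32] -> pop 13, enqueue [none], visited so far: [2, 12, 6, 18, 13]
  queue [32] -> pop 32, enqueue [none], visited so far: [2, 12, 6, 18, 13, 32]
Result: [2, 12, 6, 18, 13, 32]


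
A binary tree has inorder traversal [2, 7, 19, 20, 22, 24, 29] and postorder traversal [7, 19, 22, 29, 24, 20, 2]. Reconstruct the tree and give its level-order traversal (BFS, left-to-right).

Inorder:   [2, 7, 19, 20, 22, 24, 29]
Postorder: [7, 19, 22, 29, 24, 20, 2]
Algorithm: postorder visits root last, so walk postorder right-to-left;
each value is the root of the current inorder slice — split it at that
value, recurse on the right subtree first, then the left.
Recursive splits:
  root=2; inorder splits into left=[], right=[7, 19, 20, 22, 24, 29]
  root=20; inorder splits into left=[7, 19], right=[22, 24, 29]
  root=24; inorder splits into left=[22], right=[29]
  root=29; inorder splits into left=[], right=[]
  root=22; inorder splits into left=[], right=[]
  root=19; inorder splits into left=[7], right=[]
  root=7; inorder splits into left=[], right=[]
Reconstructed level-order: [2, 20, 19, 24, 7, 22, 29]


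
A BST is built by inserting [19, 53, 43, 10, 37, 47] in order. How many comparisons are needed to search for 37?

Search path for 37: 19 -> 53 -> 43 -> 37
Found: True
Comparisons: 4


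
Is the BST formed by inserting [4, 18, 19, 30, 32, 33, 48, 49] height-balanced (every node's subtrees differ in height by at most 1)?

Tree (level-order array): [4, None, 18, None, 19, None, 30, None, 32, None, 33, None, 48, None, 49]
Definition: a tree is height-balanced if, at every node, |h(left) - h(right)| <= 1 (empty subtree has height -1).
Bottom-up per-node check:
  node 49: h_left=-1, h_right=-1, diff=0 [OK], height=0
  node 48: h_left=-1, h_right=0, diff=1 [OK], height=1
  node 33: h_left=-1, h_right=1, diff=2 [FAIL (|-1-1|=2 > 1)], height=2
  node 32: h_left=-1, h_right=2, diff=3 [FAIL (|-1-2|=3 > 1)], height=3
  node 30: h_left=-1, h_right=3, diff=4 [FAIL (|-1-3|=4 > 1)], height=4
  node 19: h_left=-1, h_right=4, diff=5 [FAIL (|-1-4|=5 > 1)], height=5
  node 18: h_left=-1, h_right=5, diff=6 [FAIL (|-1-5|=6 > 1)], height=6
  node 4: h_left=-1, h_right=6, diff=7 [FAIL (|-1-6|=7 > 1)], height=7
Node 33 violates the condition: |-1 - 1| = 2 > 1.
Result: Not balanced


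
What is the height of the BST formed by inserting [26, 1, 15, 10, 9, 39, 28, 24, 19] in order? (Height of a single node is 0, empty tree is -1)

Insertion order: [26, 1, 15, 10, 9, 39, 28, 24, 19]
Tree (level-order array): [26, 1, 39, None, 15, 28, None, 10, 24, None, None, 9, None, 19]
Compute height bottom-up (empty subtree = -1):
  height(9) = 1 + max(-1, -1) = 0
  height(10) = 1 + max(0, -1) = 1
  height(19) = 1 + max(-1, -1) = 0
  height(24) = 1 + max(0, -1) = 1
  height(15) = 1 + max(1, 1) = 2
  height(1) = 1 + max(-1, 2) = 3
  height(28) = 1 + max(-1, -1) = 0
  height(39) = 1 + max(0, -1) = 1
  height(26) = 1 + max(3, 1) = 4
Height = 4


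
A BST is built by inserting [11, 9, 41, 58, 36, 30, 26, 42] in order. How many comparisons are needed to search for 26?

Search path for 26: 11 -> 41 -> 36 -> 30 -> 26
Found: True
Comparisons: 5


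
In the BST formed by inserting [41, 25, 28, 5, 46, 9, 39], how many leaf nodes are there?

Tree built from: [41, 25, 28, 5, 46, 9, 39]
Tree (level-order array): [41, 25, 46, 5, 28, None, None, None, 9, None, 39]
Rule: A leaf has 0 children.
Per-node child counts:
  node 41: 2 child(ren)
  node 25: 2 child(ren)
  node 5: 1 child(ren)
  node 9: 0 child(ren)
  node 28: 1 child(ren)
  node 39: 0 child(ren)
  node 46: 0 child(ren)
Matching nodes: [9, 39, 46]
Count of leaf nodes: 3


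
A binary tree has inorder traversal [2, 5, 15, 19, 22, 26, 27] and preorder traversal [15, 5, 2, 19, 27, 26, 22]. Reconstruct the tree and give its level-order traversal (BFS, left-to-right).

Inorder:  [2, 5, 15, 19, 22, 26, 27]
Preorder: [15, 5, 2, 19, 27, 26, 22]
Algorithm: preorder visits root first, so consume preorder in order;
for each root, split the current inorder slice at that value into
left-subtree inorder and right-subtree inorder, then recurse.
Recursive splits:
  root=15; inorder splits into left=[2, 5], right=[19, 22, 26, 27]
  root=5; inorder splits into left=[2], right=[]
  root=2; inorder splits into left=[], right=[]
  root=19; inorder splits into left=[], right=[22, 26, 27]
  root=27; inorder splits into left=[22, 26], right=[]
  root=26; inorder splits into left=[22], right=[]
  root=22; inorder splits into left=[], right=[]
Reconstructed level-order: [15, 5, 19, 2, 27, 26, 22]


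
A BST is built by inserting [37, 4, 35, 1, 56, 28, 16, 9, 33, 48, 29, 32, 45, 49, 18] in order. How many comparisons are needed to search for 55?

Search path for 55: 37 -> 56 -> 48 -> 49
Found: False
Comparisons: 4


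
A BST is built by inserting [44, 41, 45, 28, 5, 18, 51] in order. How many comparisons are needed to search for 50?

Search path for 50: 44 -> 45 -> 51
Found: False
Comparisons: 3


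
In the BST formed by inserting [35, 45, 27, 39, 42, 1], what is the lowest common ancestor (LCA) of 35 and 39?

Tree insertion order: [35, 45, 27, 39, 42, 1]
Tree (level-order array): [35, 27, 45, 1, None, 39, None, None, None, None, 42]
In a BST, the LCA of p=35, q=39 is the first node v on the
root-to-leaf path with p <= v <= q (go left if both < v, right if both > v).
Walk from root:
  at 35: 35 <= 35 <= 39, this is the LCA
LCA = 35


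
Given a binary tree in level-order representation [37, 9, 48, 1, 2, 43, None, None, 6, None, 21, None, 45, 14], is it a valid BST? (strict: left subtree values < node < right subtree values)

Level-order array: [37, 9, 48, 1, 2, 43, None, None, 6, None, 21, None, 45, 14]
Validate using subtree bounds (lo, hi): at each node, require lo < value < hi,
then recurse left with hi=value and right with lo=value.
Preorder trace (stopping at first violation):
  at node 37 with bounds (-inf, +inf): OK
  at node 9 with bounds (-inf, 37): OK
  at node 1 with bounds (-inf, 9): OK
  at node 6 with bounds (1, 9): OK
  at node 14 with bounds (1, 6): VIOLATION
Node 14 violates its bound: not (1 < 14 < 6).
Result: Not a valid BST


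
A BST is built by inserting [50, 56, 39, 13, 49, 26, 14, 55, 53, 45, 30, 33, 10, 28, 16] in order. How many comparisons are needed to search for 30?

Search path for 30: 50 -> 39 -> 13 -> 26 -> 30
Found: True
Comparisons: 5


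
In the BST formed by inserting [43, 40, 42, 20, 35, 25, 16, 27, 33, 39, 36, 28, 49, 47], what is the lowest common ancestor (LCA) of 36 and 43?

Tree insertion order: [43, 40, 42, 20, 35, 25, 16, 27, 33, 39, 36, 28, 49, 47]
Tree (level-order array): [43, 40, 49, 20, 42, 47, None, 16, 35, None, None, None, None, None, None, 25, 39, None, 27, 36, None, None, 33, None, None, 28]
In a BST, the LCA of p=36, q=43 is the first node v on the
root-to-leaf path with p <= v <= q (go left if both < v, right if both > v).
Walk from root:
  at 43: 36 <= 43 <= 43, this is the LCA
LCA = 43


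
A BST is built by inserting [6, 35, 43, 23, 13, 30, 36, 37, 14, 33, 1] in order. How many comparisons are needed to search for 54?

Search path for 54: 6 -> 35 -> 43
Found: False
Comparisons: 3


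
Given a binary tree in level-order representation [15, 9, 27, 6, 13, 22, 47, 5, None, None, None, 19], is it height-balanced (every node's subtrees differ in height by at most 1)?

Tree (level-order array): [15, 9, 27, 6, 13, 22, 47, 5, None, None, None, 19]
Definition: a tree is height-balanced if, at every node, |h(left) - h(right)| <= 1 (empty subtree has height -1).
Bottom-up per-node check:
  node 5: h_left=-1, h_right=-1, diff=0 [OK], height=0
  node 6: h_left=0, h_right=-1, diff=1 [OK], height=1
  node 13: h_left=-1, h_right=-1, diff=0 [OK], height=0
  node 9: h_left=1, h_right=0, diff=1 [OK], height=2
  node 19: h_left=-1, h_right=-1, diff=0 [OK], height=0
  node 22: h_left=0, h_right=-1, diff=1 [OK], height=1
  node 47: h_left=-1, h_right=-1, diff=0 [OK], height=0
  node 27: h_left=1, h_right=0, diff=1 [OK], height=2
  node 15: h_left=2, h_right=2, diff=0 [OK], height=3
All nodes satisfy the balance condition.
Result: Balanced


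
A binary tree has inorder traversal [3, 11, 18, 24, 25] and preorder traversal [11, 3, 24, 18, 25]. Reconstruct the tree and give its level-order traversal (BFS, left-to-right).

Inorder:  [3, 11, 18, 24, 25]
Preorder: [11, 3, 24, 18, 25]
Algorithm: preorder visits root first, so consume preorder in order;
for each root, split the current inorder slice at that value into
left-subtree inorder and right-subtree inorder, then recurse.
Recursive splits:
  root=11; inorder splits into left=[3], right=[18, 24, 25]
  root=3; inorder splits into left=[], right=[]
  root=24; inorder splits into left=[18], right=[25]
  root=18; inorder splits into left=[], right=[]
  root=25; inorder splits into left=[], right=[]
Reconstructed level-order: [11, 3, 24, 18, 25]
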